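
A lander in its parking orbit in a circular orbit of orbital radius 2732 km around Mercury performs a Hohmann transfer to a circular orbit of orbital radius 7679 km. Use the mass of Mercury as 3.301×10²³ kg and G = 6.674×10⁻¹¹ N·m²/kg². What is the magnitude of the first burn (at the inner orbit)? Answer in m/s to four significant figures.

Δv ≈ 609.3 m/s

μ = GM = 6.674×10⁻¹¹ × 3.301×10²³ = 2.203×10¹³ m³/s².
r₁ = 2732 km = 2.732×10⁶ m.
r₂ = 7679 km = 7.679×10⁶ m.
Transfer ellipse a_t = (r₁ + r₂)/2 = 5.206×10⁶ m.
At r₁: circular v_c1 = √(μ/r₁) = 2840 m/s; transfer-periherm v_p = √[μ(2/r₁ − 1/a_t)] = 3449 m/s.
Δv₁ = v_p − v_c1 = 609.3 m/s.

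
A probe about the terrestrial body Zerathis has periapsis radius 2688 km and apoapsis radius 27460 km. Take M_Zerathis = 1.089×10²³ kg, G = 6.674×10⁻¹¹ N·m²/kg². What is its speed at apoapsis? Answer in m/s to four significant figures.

μ = GM = 6.674×10⁻¹¹ × 1.089×10²³ = 7.268×10¹² m³/s².
Semi-major axis a = (r_p + r_a)/2 = 15074 km = 1.507×10⁷ m.
Vis-viva: v² = μ(2/r − 1/a) = 7.268×10¹² × (7.283×10⁻⁸ − 6.634×10⁻⁸) = 4.720×10⁴ m²/s².
v = 217.2 m/s.

v ≈ 217.2 m/s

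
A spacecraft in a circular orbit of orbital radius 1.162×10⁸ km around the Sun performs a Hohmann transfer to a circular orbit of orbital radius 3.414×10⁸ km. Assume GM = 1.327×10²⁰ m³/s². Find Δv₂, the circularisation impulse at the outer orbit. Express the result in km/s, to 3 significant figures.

Δv ≈ 5.67 km/s

r₁ = 1.162×10⁸ km = 1.162×10¹¹ m.
r₂ = 3.414×10⁸ km = 3.414×10¹¹ m.
Transfer ellipse a_t = (r₁ + r₂)/2 = 2.288×10¹¹ m.
At r₁: circular v_c1 = √(μ/r₁) = 33790 m/s; transfer-perihelion v_p = √[μ(2/r₁ − 1/a_t)] = 41280 m/s.
At r₂: circular v_c2 = √(μ/r₂) = 19720 m/s; transfer-aphelion v_a = √[μ(2/r₂ − 1/a_t)] = 14050 m/s.
Δv₂ = v_c2 − v_a = 5665 m/s.
= 5.665 km/s.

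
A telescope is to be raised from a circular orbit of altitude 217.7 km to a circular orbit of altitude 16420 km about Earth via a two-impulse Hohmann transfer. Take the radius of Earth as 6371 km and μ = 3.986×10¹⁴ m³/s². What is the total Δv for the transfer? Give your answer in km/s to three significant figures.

r₁ = 6371 + 217.7 = 6588.7 km = 6.5887×10⁶ m.
r₂ = 6371 + 16420 = 22791 km = 2.2791×10⁷ m.
Transfer ellipse a_t = (r₁ + r₂)/2 = 1.469×10⁷ m.
At r₁: circular v_c1 = √(μ/r₁) = 7778 m/s; transfer-perigee v_p = √[μ(2/r₁ − 1/a_t)] = 9688 m/s.
Δv₁ = v_p − v_c1 = 1910 m/s.
At r₂: circular v_c2 = √(μ/r₂) = 4182 m/s; transfer-apogee v_a = √[μ(2/r₂ − 1/a_t)] = 2801 m/s.
Δv₂ = v_c2 − v_a = 1381 m/s.
Total Δv = Δv₁ + Δv₂ = 3291 m/s = 3.291 km/s.

Δv_total ≈ 3.29 km/s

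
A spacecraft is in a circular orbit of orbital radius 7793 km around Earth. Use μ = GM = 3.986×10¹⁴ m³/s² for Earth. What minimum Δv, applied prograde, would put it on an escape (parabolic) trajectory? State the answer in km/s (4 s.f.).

r = 7793 km = 7.793×10⁶ m.
Circular speed v_c = √(μ/r) = 7152 m/s.
Escape speed v_esc = √(2μ/r) = √2 × v_c = 10110 m/s.
Δv = v_esc − v_c = 2962 m/s = 2.962 km/s.

Δv ≈ 2.962 km/s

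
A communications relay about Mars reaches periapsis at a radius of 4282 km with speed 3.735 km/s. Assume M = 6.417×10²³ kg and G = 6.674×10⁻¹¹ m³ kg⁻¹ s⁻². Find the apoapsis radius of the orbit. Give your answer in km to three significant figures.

μ = GM = 6.674×10⁻¹¹ × 6.417×10²³ = 4.283×10¹³ m³/s².
r_p = 4.282×10⁶ m.
Specific energy ε = v²/2 − μ/r = -3.027×10⁶ J/kg, so a = −μ/(2ε) = 7.075×10⁶ m.
The apsides satisfy r_p + r_a = 2a, so the apoapsis radius is 2a − r_p = 9.869×10⁶ m = 9868.5 km.

apoapsis radius ≈ 9870 km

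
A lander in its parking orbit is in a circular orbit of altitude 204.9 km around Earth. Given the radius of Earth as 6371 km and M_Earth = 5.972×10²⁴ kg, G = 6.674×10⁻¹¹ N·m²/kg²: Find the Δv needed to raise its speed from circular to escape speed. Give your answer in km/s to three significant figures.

Δv ≈ 3.22 km/s

μ = GM = 6.674×10⁻¹¹ × 5.972×10²⁴ = 3.986×10¹⁴ m³/s².
r = 6371 + 204.9 = 6575.9 km = 6.5759×10⁶ m.
Circular speed v_c = √(μ/r) = 7785 m/s.
Escape speed v_esc = √(2μ/r) = √2 × v_c = 11010 m/s.
Δv = v_esc − v_c = 3225 m/s = 3.225 km/s.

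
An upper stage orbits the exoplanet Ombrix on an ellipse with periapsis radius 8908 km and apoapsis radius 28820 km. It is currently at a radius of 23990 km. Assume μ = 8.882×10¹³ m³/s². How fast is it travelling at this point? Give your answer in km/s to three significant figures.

Semi-major axis a = (r_p + r_a)/2 = 18864 km = 1.886×10⁷ m.
Vis-viva: v² = μ(2/r − 1/a) = 8.882×10¹³ × (8.337×10⁻⁸ − 5.301×10⁻⁸) = 2.696×10⁶ m²/s².
v = 1642 m/s = 1.642 km/s.

v ≈ 1.64 km/s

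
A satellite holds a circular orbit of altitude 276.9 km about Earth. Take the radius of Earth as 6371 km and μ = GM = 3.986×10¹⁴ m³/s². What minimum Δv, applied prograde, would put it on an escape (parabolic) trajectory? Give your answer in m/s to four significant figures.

r = 6371 + 276.9 = 6647.9 km = 6.6479×10⁶ m.
Circular speed v_c = √(μ/r) = 7743 m/s.
Escape speed v_esc = √(2μ/r) = √2 × v_c = 10950 m/s.
Δv = v_esc − v_c = 3207 m/s.

Δv ≈ 3207 m/s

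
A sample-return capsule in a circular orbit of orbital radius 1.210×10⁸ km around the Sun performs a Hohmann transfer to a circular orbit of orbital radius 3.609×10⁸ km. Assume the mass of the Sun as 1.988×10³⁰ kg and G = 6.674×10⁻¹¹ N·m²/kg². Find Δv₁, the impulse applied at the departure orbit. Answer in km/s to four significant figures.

Δv ≈ 7.413 km/s

μ = GM = 6.674×10⁻¹¹ × 1.988×10³⁰ = 1.327×10²⁰ m³/s².
r₁ = 1.210×10⁸ km = 1.210×10¹¹ m.
r₂ = 3.609×10⁸ km = 3.609×10¹¹ m.
Transfer ellipse a_t = (r₁ + r₂)/2 = 2.410×10¹¹ m.
At r₁: circular v_c1 = √(μ/r₁) = 33110 m/s; transfer-perihelion v_p = √[μ(2/r₁ − 1/a_t)] = 40530 m/s.
Δv₁ = v_p − v_c1 = 7413 m/s.
= 7.413 km/s.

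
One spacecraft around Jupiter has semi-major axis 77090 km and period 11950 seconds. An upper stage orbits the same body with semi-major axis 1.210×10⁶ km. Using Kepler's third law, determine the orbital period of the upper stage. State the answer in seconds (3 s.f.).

T₂ ≈ 7.43×10⁵ seconds

Kepler's third law: T² ∝ a³, so T₂ = T₁ (a₂/a₁)^(3/2).
a₂/a₁ = 15.70, (a₂/a₁)^(3/2) = 62.18.
T₂ = 11950 × 62.18 = 7.431×10⁵ seconds.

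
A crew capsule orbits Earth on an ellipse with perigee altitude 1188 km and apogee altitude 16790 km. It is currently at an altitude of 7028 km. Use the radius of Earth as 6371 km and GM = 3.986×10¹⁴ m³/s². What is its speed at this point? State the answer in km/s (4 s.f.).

v ≈ 5.792 km/s

r_p = 6371 + 1188 = 7559.0 km = 7.5590×10⁶ m.
r_a = 6371 + 16790 = 23161 km = 2.3161×10⁷ m.
r = 6371 + 7028 = 13399 km = 1.340×10⁷ m.
Semi-major axis a = (r_p + r_a)/2 = 15360 km = 1.536×10⁷ m.
Vis-viva: v² = μ(2/r − 1/a) = 3.986×10¹⁴ × (1.493×10⁻⁷ − 6.510×10⁻⁸) = 3.355×10⁷ m²/s².
v = 5792 m/s = 5.792 km/s.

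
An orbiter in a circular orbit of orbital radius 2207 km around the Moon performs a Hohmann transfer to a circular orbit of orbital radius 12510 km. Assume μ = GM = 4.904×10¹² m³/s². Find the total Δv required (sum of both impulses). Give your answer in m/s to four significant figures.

Δv_total ≈ 736.2 m/s

r₁ = 2207 km = 2.207×10⁶ m.
r₂ = 12510 km = 1.251×10⁷ m.
Transfer ellipse a_t = (r₁ + r₂)/2 = 7.358×10⁶ m.
At r₁: circular v_c1 = √(μ/r₁) = 1491 m/s; transfer-perilune v_p = √[μ(2/r₁ − 1/a_t)] = 1944 m/s.
Δv₁ = v_p − v_c1 = 453.0 m/s.
At r₂: circular v_c2 = √(μ/r₂) = 626.1 m/s; transfer-apolune v_a = √[μ(2/r₂ − 1/a_t)] = 342.9 m/s.
Δv₂ = v_c2 − v_a = 283.2 m/s.
Total Δv = Δv₁ + Δv₂ = 736.2 m/s.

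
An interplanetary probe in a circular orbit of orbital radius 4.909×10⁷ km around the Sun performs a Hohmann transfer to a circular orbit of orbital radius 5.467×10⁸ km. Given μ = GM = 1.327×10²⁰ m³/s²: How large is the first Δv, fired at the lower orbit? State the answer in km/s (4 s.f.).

r₁ = 4.909×10⁷ km = 4.909×10¹⁰ m.
r₂ = 5.467×10⁸ km = 5.467×10¹¹ m.
Transfer ellipse a_t = (r₁ + r₂)/2 = 2.979×10¹¹ m.
At r₁: circular v_c1 = √(μ/r₁) = 51990 m/s; transfer-perihelion v_p = √[μ(2/r₁ − 1/a_t)] = 70430 m/s.
Δv₁ = v_p − v_c1 = 18440 m/s.
= 18.44 km/s.

Δv ≈ 18.44 km/s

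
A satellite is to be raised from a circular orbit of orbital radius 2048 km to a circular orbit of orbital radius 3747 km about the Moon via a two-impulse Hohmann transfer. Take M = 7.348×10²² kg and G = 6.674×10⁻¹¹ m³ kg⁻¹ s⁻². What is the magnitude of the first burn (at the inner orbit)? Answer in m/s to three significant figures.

μ = GM = 6.674×10⁻¹¹ × 7.348×10²² = 4.904×10¹² m³/s².
r₁ = 2048 km = 2.048×10⁶ m.
r₂ = 3747 km = 3.747×10⁶ m.
Transfer ellipse a_t = (r₁ + r₂)/2 = 2.898×10⁶ m.
At r₁: circular v_c1 = √(μ/r₁) = 1547 m/s; transfer-perilune v_p = √[μ(2/r₁ − 1/a_t)] = 1760 m/s.
Δv₁ = v_p − v_c1 = 212.3 m/s.

Δv ≈ 212 m/s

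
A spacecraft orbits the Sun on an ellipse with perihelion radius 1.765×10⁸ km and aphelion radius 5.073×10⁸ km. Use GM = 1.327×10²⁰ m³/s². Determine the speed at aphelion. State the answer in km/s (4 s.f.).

Semi-major axis a = (r_p + r_a)/2 = 3.4190×10⁸ km = 3.419×10¹¹ m.
Vis-viva: v² = μ(2/r − 1/a) = 1.327×10²⁰ × (3.942×10⁻¹² − 2.925×10⁻¹²) = 1.350×10⁸ m²/s².
v = 11620 m/s = 11.62 km/s.

v ≈ 11.62 km/s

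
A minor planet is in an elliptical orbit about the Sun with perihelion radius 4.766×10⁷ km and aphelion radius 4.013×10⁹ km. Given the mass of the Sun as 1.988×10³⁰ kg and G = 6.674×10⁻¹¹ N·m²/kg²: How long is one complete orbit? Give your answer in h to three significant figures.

T ≈ 438000 h

μ = GM = 6.674×10⁻¹¹ × 1.988×10³⁰ = 1.327×10²⁰ m³/s².
Semi-major axis a = (r_p + r_a)/2 = (4.7660×10⁷ + 4.0130×10⁹)/2 = 2.0303×10⁹ km = 2.030×10¹² m.
By Kepler's third law T = 2π√(a³/μ) = 2π × 2.512×10⁸ = 1.578×10⁹ s.
= 4.384×10⁵ h.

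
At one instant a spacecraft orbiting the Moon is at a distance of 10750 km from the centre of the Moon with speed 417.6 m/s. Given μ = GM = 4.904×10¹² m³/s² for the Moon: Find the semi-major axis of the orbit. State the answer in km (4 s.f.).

a ≈ 6645 km

r = 1.075×10⁷ m.
Specific orbital energy ε = v²/2 − μ/r = (417.6)²/2 − 4.904×10¹²/1.075×10⁷ = -3.690×10⁵ J/kg.
Since ε = −μ/(2a), a = −μ/(2ε) = 6.645×10⁶ m = 6645.1 km.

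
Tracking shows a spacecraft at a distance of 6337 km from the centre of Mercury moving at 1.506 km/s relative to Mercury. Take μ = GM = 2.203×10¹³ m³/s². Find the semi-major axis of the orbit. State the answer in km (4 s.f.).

a ≈ 4702 km

r = 6.337×10⁶ m.
Specific orbital energy ε = v²/2 − μ/r = (1506)²/2 − 2.203×10¹³/6.337×10⁶ = -2.342×10⁶ J/kg.
Since ε = −μ/(2a), a = −μ/(2ε) = 4.702×10⁶ m = 4702.5 km.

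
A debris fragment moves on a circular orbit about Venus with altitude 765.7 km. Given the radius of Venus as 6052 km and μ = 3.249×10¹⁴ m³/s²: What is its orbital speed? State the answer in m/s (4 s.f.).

v ≈ 6903 m/s

r = 6052 + 765.7 = 6817.7 km = 6.8177×10⁶ m.
For a circular orbit v = √(μ/r) = √(3.249×10¹⁴ / 6.818×10⁶) = √(4.766×10⁷) = 6903 m/s.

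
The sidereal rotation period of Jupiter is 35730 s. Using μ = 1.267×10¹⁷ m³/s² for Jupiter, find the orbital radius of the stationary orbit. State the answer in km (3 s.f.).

A synchronous orbit has period T, so by Kepler's third law a = (μT²/4π²)^(1/3).
μT²/4π² = 1.267×10¹⁷ × (3.573×10⁴)² / 39.48 = 4.097×10²⁴ m³.
a = 1.600×10⁸ m = 1.6002×10⁵ km.

r_sync ≈ 1.60×10⁵ km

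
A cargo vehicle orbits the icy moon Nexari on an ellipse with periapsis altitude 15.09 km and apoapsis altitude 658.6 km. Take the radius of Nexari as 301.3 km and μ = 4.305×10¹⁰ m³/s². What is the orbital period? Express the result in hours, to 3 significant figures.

r_p = 301.3 + 15.09 = 316.39 km = 3.1639×10⁵ m.
r_a = 301.3 + 658.6 = 959.90 km = 9.5990×10⁵ m.
Semi-major axis a = (r_p + r_a)/2 = (316.39 + 959.90)/2 = 638.14 km = 6.381×10⁵ m.
By Kepler's third law T = 2π√(a³/μ) = 2π × 2.457×10³ = 1.544×10⁴ s.
= 4.288 hours.

T ≈ 4.29 hours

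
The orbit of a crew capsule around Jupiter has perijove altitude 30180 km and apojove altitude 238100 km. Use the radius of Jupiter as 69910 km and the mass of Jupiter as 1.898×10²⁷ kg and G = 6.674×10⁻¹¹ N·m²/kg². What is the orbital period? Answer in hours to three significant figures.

T ≈ 14.3 hours

μ = GM = 6.674×10⁻¹¹ × 1.898×10²⁷ = 1.267×10¹⁷ m³/s².
r_p = 69910 + 30180 = 100090 km = 1.0009×10⁸ m.
r_a = 69910 + 238100 = 308010 km = 3.0801×10⁸ m.
Semi-major axis a = (r_p + r_a)/2 = (1.0009×10⁵ + 3.0801×10⁵)/2 = 2.0405×10⁵ km = 2.040×10⁸ m.
By Kepler's third law T = 2π√(a³/μ) = 2π × 8.190×10³ = 5.146×10⁴ s.
= 14.29 hours.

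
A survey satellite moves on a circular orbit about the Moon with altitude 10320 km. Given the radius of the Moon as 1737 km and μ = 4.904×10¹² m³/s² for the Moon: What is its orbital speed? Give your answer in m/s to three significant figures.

r = 1737 + 10320 = 12057 km = 1.2057×10⁷ m.
For a circular orbit v = √(μ/r) = √(4.904×10¹² / 1.206×10⁷) = √(4.067×10⁵) = 637.8 m/s.

v ≈ 638 m/s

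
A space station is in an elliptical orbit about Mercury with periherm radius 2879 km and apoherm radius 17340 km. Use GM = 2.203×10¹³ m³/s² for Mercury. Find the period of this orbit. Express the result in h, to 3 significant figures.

Semi-major axis a = (r_p + r_a)/2 = (2879.0 + 17340)/2 = 10110 km = 1.011×10⁷ m.
By Kepler's third law T = 2π√(a³/μ) = 2π × 6.848×10³ = 4.303×10⁴ s.
= 11.95 h.

T ≈ 12.0 h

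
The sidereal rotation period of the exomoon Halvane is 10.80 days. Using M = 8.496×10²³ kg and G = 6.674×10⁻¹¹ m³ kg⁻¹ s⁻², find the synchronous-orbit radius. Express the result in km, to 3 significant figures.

μ = GM = 6.674×10⁻¹¹ × 8.496×10²³ = 5.670×10¹³ m³/s².
T = 10.80 days = 9.331×10⁵ s.
A synchronous orbit has period T, so by Kepler's third law a = (μT²/4π²)^(1/3).
μT²/4π² = 5.670×10¹³ × (9.331×10⁵)² / 39.48 = 1.251×10²⁴ m³.
a = 1.077×10⁸ m = 1.0774×10⁵ km.

r_sync ≈ 1.08×10⁵ km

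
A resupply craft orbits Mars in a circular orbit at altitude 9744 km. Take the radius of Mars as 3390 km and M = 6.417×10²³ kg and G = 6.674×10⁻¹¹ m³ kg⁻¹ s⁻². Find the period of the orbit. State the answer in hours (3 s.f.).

μ = GM = 6.674×10⁻¹¹ × 6.417×10²³ = 4.283×10¹³ m³/s².
r = 3390 + 9744 = 13134 km = 1.3134×10⁷ m.
Kepler's third law: T = 2π√(r³/μ) = 2π√((1.313×10⁷)³ / 4.283×10¹³).
r³/μ = 5.290×10⁷ s², so T = 2π × 7.273×10³ = 4.570×10⁴ s.
Converting: 4.570×10⁴ s ÷ 3600 = 12.69 hours.

T ≈ 12.7 hours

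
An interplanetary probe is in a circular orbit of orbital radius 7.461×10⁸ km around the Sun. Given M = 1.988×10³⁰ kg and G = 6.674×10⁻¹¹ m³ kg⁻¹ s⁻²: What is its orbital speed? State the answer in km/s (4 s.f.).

v ≈ 13.34 km/s

μ = GM = 6.674×10⁻¹¹ × 1.988×10³⁰ = 1.327×10²⁰ m³/s².
r = 7.461×10⁸ km = 7.461×10¹¹ m.
For a circular orbit v = √(μ/r) = √(1.327×10²⁰ / 7.461×10¹¹) = √(1.778×10⁸) = 13340 m/s.
That is 13.34 km/s.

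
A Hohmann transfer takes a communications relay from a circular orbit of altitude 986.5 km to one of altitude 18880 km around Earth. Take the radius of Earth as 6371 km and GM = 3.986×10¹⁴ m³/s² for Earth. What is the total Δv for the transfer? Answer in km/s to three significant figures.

Δv_total ≈ 3.10 km/s

r₁ = 6371 + 986.5 = 7357.5 km = 7.3575×10⁶ m.
r₂ = 6371 + 18880 = 25251 km = 2.5251×10⁷ m.
Transfer ellipse a_t = (r₁ + r₂)/2 = 1.630×10⁷ m.
At r₁: circular v_c1 = √(μ/r₁) = 7360 m/s; transfer-perigee v_p = √[μ(2/r₁ − 1/a_t)] = 9160 m/s.
Δv₁ = v_p − v_c1 = 1799 m/s.
At r₂: circular v_c2 = √(μ/r₂) = 3973 m/s; transfer-apogee v_a = √[μ(2/r₂ − 1/a_t)] = 2669 m/s.
Δv₂ = v_c2 − v_a = 1304 m/s.
Total Δv = Δv₁ + Δv₂ = 3104 m/s = 3.104 km/s.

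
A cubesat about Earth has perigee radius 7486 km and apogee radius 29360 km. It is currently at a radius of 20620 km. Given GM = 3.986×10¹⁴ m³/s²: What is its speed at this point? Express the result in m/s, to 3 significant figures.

v ≈ 4130 m/s

Semi-major axis a = (r_p + r_a)/2 = 18423 km = 1.842×10⁷ m.
Vis-viva: v² = μ(2/r − 1/a) = 3.986×10¹⁴ × (9.699×10⁻⁸ − 5.428×10⁻⁸) = 1.703×10⁷ m²/s².
v = 4126 m/s.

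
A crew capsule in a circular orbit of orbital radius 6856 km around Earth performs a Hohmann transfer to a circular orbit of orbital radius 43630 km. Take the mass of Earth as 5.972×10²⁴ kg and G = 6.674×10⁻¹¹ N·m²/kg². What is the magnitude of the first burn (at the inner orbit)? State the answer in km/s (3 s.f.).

μ = GM = 6.674×10⁻¹¹ × 5.972×10²⁴ = 3.986×10¹⁴ m³/s².
r₁ = 6856 km = 6.856×10⁶ m.
r₂ = 43630 km = 4.363×10⁷ m.
Transfer ellipse a_t = (r₁ + r₂)/2 = 2.524×10⁷ m.
At r₁: circular v_c1 = √(μ/r₁) = 7625 m/s; transfer-perigee v_p = √[μ(2/r₁ − 1/a_t)] = 10020 m/s.
Δv₁ = v_p − v_c1 = 2399 m/s.
= 2.399 km/s.

Δv ≈ 2.40 km/s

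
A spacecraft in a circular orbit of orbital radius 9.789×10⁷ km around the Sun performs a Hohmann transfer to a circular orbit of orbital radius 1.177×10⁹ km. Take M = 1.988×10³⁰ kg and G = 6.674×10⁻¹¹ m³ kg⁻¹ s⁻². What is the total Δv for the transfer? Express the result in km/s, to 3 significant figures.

μ = GM = 6.674×10⁻¹¹ × 1.988×10³⁰ = 1.327×10²⁰ m³/s².
r₁ = 9.789×10⁷ km = 9.789×10¹⁰ m.
r₂ = 1.177×10⁹ km = 1.177×10¹² m.
Transfer ellipse a_t = (r₁ + r₂)/2 = 6.374×10¹¹ m.
At r₁: circular v_c1 = √(μ/r₁) = 36820 m/s; transfer-perihelion v_p = √[μ(2/r₁ − 1/a_t)] = 50030 m/s.
Δv₁ = v_p − v_c1 = 13210 m/s.
At r₂: circular v_c2 = √(μ/r₂) = 10620 m/s; transfer-aphelion v_a = √[μ(2/r₂ − 1/a_t)] = 4161 m/s.
Δv₂ = v_c2 − v_a = 6457 m/s.
Total Δv = Δv₁ + Δv₂ = 19670 m/s = 19.67 km/s.

Δv_total ≈ 19.7 km/s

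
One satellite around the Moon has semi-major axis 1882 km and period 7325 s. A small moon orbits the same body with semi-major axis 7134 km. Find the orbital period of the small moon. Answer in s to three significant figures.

Kepler's third law: T² ∝ a³, so T₂ = T₁ (a₂/a₁)^(3/2).
a₂/a₁ = 3.791, (a₂/a₁)^(3/2) = 7.380.
T₂ = 7325 × 7.380 = 54060 s.

T₂ ≈ 54100 s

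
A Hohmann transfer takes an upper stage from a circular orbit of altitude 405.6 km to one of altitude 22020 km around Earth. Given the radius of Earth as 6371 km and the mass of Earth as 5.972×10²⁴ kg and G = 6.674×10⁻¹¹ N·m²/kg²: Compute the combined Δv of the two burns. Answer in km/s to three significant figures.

Δv_total ≈ 3.50 km/s

μ = GM = 6.674×10⁻¹¹ × 5.972×10²⁴ = 3.986×10¹⁴ m³/s².
r₁ = 6371 + 405.6 = 6776.6 km = 6.7766×10⁶ m.
r₂ = 6371 + 22020 = 28391 km = 2.8391×10⁷ m.
Transfer ellipse a_t = (r₁ + r₂)/2 = 1.758×10⁷ m.
At r₁: circular v_c1 = √(μ/r₁) = 7669 m/s; transfer-perigee v_p = √[μ(2/r₁ − 1/a_t)] = 9745 m/s.
Δv₁ = v_p − v_c1 = 2076 m/s.
At r₂: circular v_c2 = √(μ/r₂) = 3747 m/s; transfer-apogee v_a = √[μ(2/r₂ − 1/a_t)] = 2326 m/s.
Δv₂ = v_c2 − v_a = 1421 m/s.
Total Δv = Δv₁ + Δv₂ = 3497 m/s = 3.497 km/s.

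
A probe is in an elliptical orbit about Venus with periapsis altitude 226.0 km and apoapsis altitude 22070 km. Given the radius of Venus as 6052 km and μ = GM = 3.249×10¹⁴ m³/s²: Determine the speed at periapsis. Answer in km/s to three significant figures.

v ≈ 9.20 km/s

r_p = 6052 + 226.0 = 6278.0 km = 6.2780×10⁶ m.
r_a = 6052 + 22070 = 28122 km = 2.8122×10⁷ m.
Semi-major axis a = (r_p + r_a)/2 = 17200 km = 1.720×10⁷ m.
Vis-viva: v² = μ(2/r − 1/a) = 3.249×10¹⁴ × (3.186×10⁻⁷ − 5.814×10⁻⁸) = 8.461×10⁷ m²/s².
v = 9199 m/s = 9.199 km/s.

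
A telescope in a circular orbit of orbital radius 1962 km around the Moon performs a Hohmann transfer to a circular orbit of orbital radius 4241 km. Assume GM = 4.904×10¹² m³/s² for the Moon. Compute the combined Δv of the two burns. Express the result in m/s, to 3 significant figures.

Δv_total ≈ 488 m/s

r₁ = 1962 km = 1.962×10⁶ m.
r₂ = 4241 km = 4.241×10⁶ m.
Transfer ellipse a_t = (r₁ + r₂)/2 = 3.102×10⁶ m.
At r₁: circular v_c1 = √(μ/r₁) = 1581 m/s; transfer-perilune v_p = √[μ(2/r₁ − 1/a_t)] = 1849 m/s.
Δv₁ = v_p − v_c1 = 267.8 m/s.
At r₂: circular v_c2 = √(μ/r₂) = 1075 m/s; transfer-apolune v_a = √[μ(2/r₂ − 1/a_t)] = 855.3 m/s.
Δv₂ = v_c2 − v_a = 220.1 m/s.
Total Δv = Δv₁ + Δv₂ = 487.8 m/s.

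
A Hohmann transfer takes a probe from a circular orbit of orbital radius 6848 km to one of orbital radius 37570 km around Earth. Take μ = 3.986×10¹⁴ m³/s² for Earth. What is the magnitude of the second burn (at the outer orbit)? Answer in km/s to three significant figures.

r₁ = 6848 km = 6.848×10⁶ m.
r₂ = 37570 km = 3.757×10⁷ m.
Transfer ellipse a_t = (r₁ + r₂)/2 = 2.221×10⁷ m.
At r₁: circular v_c1 = √(μ/r₁) = 7629 m/s; transfer-perigee v_p = √[μ(2/r₁ − 1/a_t)] = 9923 m/s.
At r₂: circular v_c2 = √(μ/r₂) = 3257 m/s; transfer-apogee v_a = √[μ(2/r₂ − 1/a_t)] = 1809 m/s.
Δv₂ = v_c2 − v_a = 1449 m/s.
= 1.449 km/s.

Δv ≈ 1.45 km/s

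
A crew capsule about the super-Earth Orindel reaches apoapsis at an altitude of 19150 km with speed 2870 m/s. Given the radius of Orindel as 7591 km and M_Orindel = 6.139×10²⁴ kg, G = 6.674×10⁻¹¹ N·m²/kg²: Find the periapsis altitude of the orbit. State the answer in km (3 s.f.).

periapsis altitude ≈ 2240 km

μ = GM = 6.674×10⁻¹¹ × 6.139×10²⁴ = 4.097×10¹⁴ m³/s².
r_a = 7591 + 19150 = 26741 km = 2.674×10⁷ m.
Specific energy ε = v²/2 − μ/r = -1.120×10⁷ J/kg, so a = −μ/(2ε) = 1.829×10⁷ m.
The apsides satisfy r_p + r_a = 2a, so the periapsis radius is 2a − r_a = 9.830×10⁶ m = 9830.3 km.
Periapsis altitude = 9830.3 − 7591 = 2239.3 km.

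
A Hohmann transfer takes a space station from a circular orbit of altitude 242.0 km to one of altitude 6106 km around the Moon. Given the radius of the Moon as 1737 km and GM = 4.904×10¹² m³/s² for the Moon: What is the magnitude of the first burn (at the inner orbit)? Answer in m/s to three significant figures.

Δv ≈ 415 m/s

r₁ = 1737 + 242.0 = 1979.0 km = 1.9790×10⁶ m.
r₂ = 1737 + 6106 = 7843.0 km = 7.8430×10⁶ m.
Transfer ellipse a_t = (r₁ + r₂)/2 = 4.911×10⁶ m.
At r₁: circular v_c1 = √(μ/r₁) = 1574 m/s; transfer-perilune v_p = √[μ(2/r₁ − 1/a_t)] = 1989 m/s.
Δv₁ = v_p − v_c1 = 415.2 m/s.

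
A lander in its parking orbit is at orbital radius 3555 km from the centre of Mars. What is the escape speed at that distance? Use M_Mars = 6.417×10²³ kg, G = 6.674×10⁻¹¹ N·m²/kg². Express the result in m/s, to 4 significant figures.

v_esc ≈ 4909 m/s

μ = GM = 6.674×10⁻¹¹ × 6.417×10²³ = 4.283×10¹³ m³/s².
r = 3555 km = 3.555×10⁶ m.
Escape speed v_esc = √(2μ/r) = √(2 × 4.283×10¹³ / 3.555×10⁶) = √(2.409×10⁷) = 4909 m/s.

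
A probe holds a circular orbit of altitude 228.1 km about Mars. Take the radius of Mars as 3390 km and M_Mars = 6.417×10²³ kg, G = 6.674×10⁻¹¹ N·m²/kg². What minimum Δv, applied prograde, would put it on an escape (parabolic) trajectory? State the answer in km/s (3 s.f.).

Δv ≈ 1.43 km/s

μ = GM = 6.674×10⁻¹¹ × 6.417×10²³ = 4.283×10¹³ m³/s².
r = 3390 + 228.1 = 3618.1 km = 3.6181×10⁶ m.
Circular speed v_c = √(μ/r) = 3440 m/s.
Escape speed v_esc = √(2μ/r) = √2 × v_c = 4866 m/s.
Δv = v_esc − v_c = 1425 m/s = 1.425 km/s.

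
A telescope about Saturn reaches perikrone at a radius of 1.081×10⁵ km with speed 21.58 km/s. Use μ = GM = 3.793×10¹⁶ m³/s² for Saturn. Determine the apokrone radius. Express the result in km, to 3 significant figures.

apokrone radius ≈ 2.13×10⁵ km

r_p = 1.081×10⁸ m.
Specific energy ε = v²/2 − μ/r = -1.180×10⁸ J/kg, so a = −μ/(2ε) = 1.607×10⁸ m.
The apsides satisfy r_p + r_a = 2a, so the apokrone radius is 2a − r_p = 2.133×10⁸ m = 2.1326×10⁵ km.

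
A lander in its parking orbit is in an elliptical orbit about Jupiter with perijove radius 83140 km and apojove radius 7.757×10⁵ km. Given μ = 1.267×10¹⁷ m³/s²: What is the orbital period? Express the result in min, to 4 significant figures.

Semi-major axis a = (r_p + r_a)/2 = (83140 + 7.7570×10⁵)/2 = 4.2942×10⁵ km = 4.294×10⁸ m.
By Kepler's third law T = 2π√(a³/μ) = 2π × 2.500×10⁴ = 1.571×10⁵ s.
= 2618 min.

T ≈ 2618 min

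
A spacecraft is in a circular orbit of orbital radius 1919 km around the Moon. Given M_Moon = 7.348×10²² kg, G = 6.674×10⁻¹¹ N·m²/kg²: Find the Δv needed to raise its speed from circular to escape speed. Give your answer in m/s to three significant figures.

Δv ≈ 662 m/s

μ = GM = 6.674×10⁻¹¹ × 7.348×10²² = 4.904×10¹² m³/s².
r = 1919 km = 1.919×10⁶ m.
Circular speed v_c = √(μ/r) = 1599 m/s.
Escape speed v_esc = √(2μ/r) = √2 × v_c = 2261 m/s.
Δv = v_esc − v_c = 662.2 m/s.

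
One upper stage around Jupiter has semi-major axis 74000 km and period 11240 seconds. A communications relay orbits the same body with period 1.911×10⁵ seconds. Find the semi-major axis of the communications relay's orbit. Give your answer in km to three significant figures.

Kepler's third law: a³ ∝ T², so a₂ = a₁ (T₂/T₁)^(2/3).
T₂/T₁ = 17.00, (T₂/T₁)^(2/3) = 6.612.
a₂ = 74000 × 6.612 = 4.893×10⁵ km.

a₂ ≈ 4.89×10⁵ km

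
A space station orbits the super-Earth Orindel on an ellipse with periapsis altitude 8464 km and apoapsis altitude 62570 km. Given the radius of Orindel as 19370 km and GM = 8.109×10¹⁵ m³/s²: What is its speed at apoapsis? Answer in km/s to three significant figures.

v ≈ 7.08 km/s

r_p = 19370 + 8464 = 27834 km = 2.7834×10⁷ m.
r_a = 19370 + 62570 = 81940 km = 8.1940×10⁷ m.
Semi-major axis a = (r_p + r_a)/2 = 54887 km = 5.489×10⁷ m.
Vis-viva: v² = μ(2/r − 1/a) = 8.109×10¹⁵ × (2.441×10⁻⁸ − 1.822×10⁻⁸) = 5.019×10⁷ m²/s².
v = 7084 m/s = 7.084 km/s.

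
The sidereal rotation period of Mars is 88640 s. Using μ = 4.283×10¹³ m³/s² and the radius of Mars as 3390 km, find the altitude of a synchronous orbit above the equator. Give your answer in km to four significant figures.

A synchronous orbit has period T, so by Kepler's third law a = (μT²/4π²)^(1/3).
μT²/4π² = 4.283×10¹³ × (8.864×10⁴)² / 39.48 = 8.524×10²¹ m³.
a = 2.043×10⁷ m = 20428 km.
Altitude h = a − R = 20428 − 3390 = 17038 km.

h_sync ≈ 17040 km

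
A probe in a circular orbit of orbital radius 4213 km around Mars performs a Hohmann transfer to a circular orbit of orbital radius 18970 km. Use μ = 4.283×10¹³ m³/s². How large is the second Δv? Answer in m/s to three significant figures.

Δv ≈ 597 m/s

r₁ = 4213 km = 4.213×10⁶ m.
r₂ = 18970 km = 1.897×10⁷ m.
Transfer ellipse a_t = (r₁ + r₂)/2 = 1.159×10⁷ m.
At r₁: circular v_c1 = √(μ/r₁) = 3188 m/s; transfer-periapsis v_p = √[μ(2/r₁ − 1/a_t)] = 4079 m/s.
At r₂: circular v_c2 = √(μ/r₂) = 1503 m/s; transfer-apoapsis v_a = √[μ(2/r₂ − 1/a_t)] = 905.9 m/s.
Δv₂ = v_c2 − v_a = 596.7 m/s.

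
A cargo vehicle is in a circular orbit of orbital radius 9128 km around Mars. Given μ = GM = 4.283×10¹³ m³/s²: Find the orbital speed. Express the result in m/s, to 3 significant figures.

v ≈ 2170 m/s

r = 9128 km = 9.128×10⁶ m.
For a circular orbit v = √(μ/r) = √(4.283×10¹³ / 9.128×10⁶) = √(4.692×10⁶) = 2166 m/s.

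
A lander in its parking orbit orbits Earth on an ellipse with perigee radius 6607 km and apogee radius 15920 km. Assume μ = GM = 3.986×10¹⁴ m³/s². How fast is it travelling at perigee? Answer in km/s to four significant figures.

v ≈ 9.234 km/s

Semi-major axis a = (r_p + r_a)/2 = 11264 km = 1.126×10⁷ m.
Vis-viva: v² = μ(2/r − 1/a) = 3.986×10¹⁴ × (3.027×10⁻⁷ − 8.878×10⁻⁸) = 8.527×10⁷ m²/s².
v = 9234 m/s = 9.234 km/s.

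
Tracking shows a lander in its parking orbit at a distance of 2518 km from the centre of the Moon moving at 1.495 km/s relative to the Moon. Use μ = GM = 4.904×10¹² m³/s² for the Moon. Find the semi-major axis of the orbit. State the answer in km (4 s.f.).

a ≈ 2954 km

r = 2.518×10⁶ m.
Vis-viva rearranged: 1/a = 2/r − v²/μ = 7.943×10⁻⁷ − 4.558×10⁻⁷ = 3.385×10⁻⁷ m⁻¹.
a = 2.954×10⁶ m = 2954.0 km.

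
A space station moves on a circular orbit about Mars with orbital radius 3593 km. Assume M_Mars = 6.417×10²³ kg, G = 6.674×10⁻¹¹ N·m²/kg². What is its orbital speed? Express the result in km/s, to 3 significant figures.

μ = GM = 6.674×10⁻¹¹ × 6.417×10²³ = 4.283×10¹³ m³/s².
r = 3593 km = 3.593×10⁶ m.
For a circular orbit v = √(μ/r) = √(4.283×10¹³ / 3.593×10⁶) = √(1.192×10⁷) = 3452 m/s.
That is 3.452 km/s.

v ≈ 3.45 km/s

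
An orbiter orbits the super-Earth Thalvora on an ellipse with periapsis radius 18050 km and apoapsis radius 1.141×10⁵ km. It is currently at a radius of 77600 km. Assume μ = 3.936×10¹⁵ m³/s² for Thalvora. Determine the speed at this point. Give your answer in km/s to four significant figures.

v ≈ 6.471 km/s

Semi-major axis a = (r_p + r_a)/2 = 66075 km = 6.608×10⁷ m.
Vis-viva: v² = μ(2/r − 1/a) = 3.936×10¹⁵ × (2.577×10⁻⁸ − 1.513×10⁻⁸) = 4.187×10⁷ m²/s².
v = 6471 m/s = 6.471 km/s.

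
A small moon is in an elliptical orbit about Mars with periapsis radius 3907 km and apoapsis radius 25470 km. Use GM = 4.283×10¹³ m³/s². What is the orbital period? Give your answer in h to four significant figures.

T ≈ 15.01 h

Semi-major axis a = (r_p + r_a)/2 = (3907.0 + 25470)/2 = 14688 km = 1.469×10⁷ m.
By Kepler's third law T = 2π√(a³/μ) = 2π × 8.602×10³ = 5.405×10⁴ s.
= 15.01 h.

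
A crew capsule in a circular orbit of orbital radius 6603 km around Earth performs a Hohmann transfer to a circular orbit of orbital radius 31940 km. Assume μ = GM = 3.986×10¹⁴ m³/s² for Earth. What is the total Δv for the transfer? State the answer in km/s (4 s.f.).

r₁ = 6603 km = 6.603×10⁶ m.
r₂ = 31940 km = 3.194×10⁷ m.
Transfer ellipse a_t = (r₁ + r₂)/2 = 1.927×10⁷ m.
At r₁: circular v_c1 = √(μ/r₁) = 7770 m/s; transfer-perigee v_p = √[μ(2/r₁ − 1/a_t)] = 10000 m/s.
Δv₁ = v_p − v_c1 = 2233 m/s.
At r₂: circular v_c2 = √(μ/r₂) = 3533 m/s; transfer-apogee v_a = √[μ(2/r₂ − 1/a_t)] = 2068 m/s.
Δv₂ = v_c2 − v_a = 1465 m/s.
Total Δv = Δv₁ + Δv₂ = 3698 m/s = 3.698 km/s.

Δv_total ≈ 3.698 km/s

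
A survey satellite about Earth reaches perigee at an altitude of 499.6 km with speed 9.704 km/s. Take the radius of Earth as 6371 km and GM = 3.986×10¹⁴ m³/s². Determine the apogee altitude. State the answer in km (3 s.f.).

apogee altitude ≈ 23200 km

r_p = 6371 + 499.6 = 6870.6 km = 6.871×10⁶ m.
Specific energy ε = v²/2 − μ/r = -1.093×10⁷ J/kg, so a = −μ/(2ε) = 1.823×10⁷ m.
The apsides satisfy r_p + r_a = 2a, so the apogee radius is 2a − r_p = 2.959×10⁷ m = 29593 km.
Apogee altitude = 29593 − 6371 = 23222 km.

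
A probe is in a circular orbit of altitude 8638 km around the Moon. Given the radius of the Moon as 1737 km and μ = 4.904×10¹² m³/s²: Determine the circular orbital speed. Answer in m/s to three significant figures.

v ≈ 688 m/s

r = 1737 + 8638 = 10375 km = 1.0375×10⁷ m.
For a circular orbit v = √(μ/r) = √(4.904×10¹² / 1.038×10⁷) = √(4.727×10⁵) = 687.5 m/s.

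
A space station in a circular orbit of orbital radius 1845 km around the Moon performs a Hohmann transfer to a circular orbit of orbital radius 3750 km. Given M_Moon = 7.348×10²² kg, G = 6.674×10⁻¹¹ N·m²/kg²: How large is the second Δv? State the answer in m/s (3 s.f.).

Δv ≈ 215 m/s

μ = GM = 6.674×10⁻¹¹ × 7.348×10²² = 4.904×10¹² m³/s².
r₁ = 1845 km = 1.845×10⁶ m.
r₂ = 3750 km = 3.750×10⁶ m.
Transfer ellipse a_t = (r₁ + r₂)/2 = 2.798×10⁶ m.
At r₁: circular v_c1 = √(μ/r₁) = 1630 m/s; transfer-perilune v_p = √[μ(2/r₁ − 1/a_t)] = 1888 m/s.
At r₂: circular v_c2 = √(μ/r₂) = 1144 m/s; transfer-apolune v_a = √[μ(2/r₂ − 1/a_t)] = 928.7 m/s.
Δv₂ = v_c2 − v_a = 214.9 m/s.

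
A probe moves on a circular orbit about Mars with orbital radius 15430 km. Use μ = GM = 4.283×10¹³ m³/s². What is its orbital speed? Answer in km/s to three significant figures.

v ≈ 1.67 km/s

r = 15430 km = 1.543×10⁷ m.
For a circular orbit v = √(μ/r) = √(4.283×10¹³ / 1.543×10⁷) = √(2.776×10⁶) = 1666 m/s.
That is 1.666 km/s.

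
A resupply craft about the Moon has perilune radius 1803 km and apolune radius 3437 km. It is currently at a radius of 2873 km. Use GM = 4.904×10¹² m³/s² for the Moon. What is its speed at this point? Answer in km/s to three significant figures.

Semi-major axis a = (r_p + r_a)/2 = 2620.0 km = 2.620×10⁶ m.
Vis-viva: v² = μ(2/r − 1/a) = 4.904×10¹² × (6.961×10⁻⁷ − 3.817×10⁻⁷) = 1.542×10⁶ m²/s².
v = 1242 m/s = 1.242 km/s.

v ≈ 1.24 km/s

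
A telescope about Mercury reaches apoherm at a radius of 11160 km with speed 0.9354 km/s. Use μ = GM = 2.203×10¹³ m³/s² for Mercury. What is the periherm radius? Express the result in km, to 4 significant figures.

r_a = 1.116×10⁷ m.
Specific energy ε = v²/2 − μ/r = -1.537×10⁶ J/kg, so a = −μ/(2ε) = 7.169×10⁶ m.
The apsides satisfy r_p + r_a = 2a, so the periherm radius is 2a − r_a = 3.178×10⁶ m = 3177.5 km.

periherm radius ≈ 3178 km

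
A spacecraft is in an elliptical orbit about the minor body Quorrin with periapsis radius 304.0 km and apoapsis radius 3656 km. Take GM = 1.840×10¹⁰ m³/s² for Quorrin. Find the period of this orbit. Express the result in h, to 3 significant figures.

Semi-major axis a = (r_p + r_a)/2 = (304.00 + 3656.0)/2 = 1980.0 km = 1.980×10⁶ m.
By Kepler's third law T = 2π√(a³/μ) = 2π × 2.054×10⁴ = 1.291×10⁵ s.
= 35.85 h.

T ≈ 35.8 h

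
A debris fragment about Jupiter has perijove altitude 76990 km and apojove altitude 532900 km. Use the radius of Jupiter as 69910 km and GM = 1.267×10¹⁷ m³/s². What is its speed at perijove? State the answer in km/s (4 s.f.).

r_p = 69910 + 76990 = 146900 km = 1.4690×10⁸ m.
r_a = 69910 + 532900 = 602810 km = 6.0281×10⁸ m.
Semi-major axis a = (r_p + r_a)/2 = 3.7486×10⁵ km = 3.749×10⁸ m.
Vis-viva: v² = μ(2/r − 1/a) = 1.267×10¹⁷ × (1.361×10⁻⁸ − 2.668×10⁻⁹) = 1.387×10⁹ m²/s².
v = 37240 m/s = 37.24 km/s.

v ≈ 37.24 km/s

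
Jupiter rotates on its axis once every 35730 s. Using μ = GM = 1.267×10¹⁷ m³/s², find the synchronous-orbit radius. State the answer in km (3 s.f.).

A synchronous orbit has period T, so by Kepler's third law a = (μT²/4π²)^(1/3).
μT²/4π² = 1.267×10¹⁷ × (3.573×10⁴)² / 39.48 = 4.097×10²⁴ m³.
a = 1.600×10⁸ m = 1.6002×10⁵ km.

r_sync ≈ 1.60×10⁵ km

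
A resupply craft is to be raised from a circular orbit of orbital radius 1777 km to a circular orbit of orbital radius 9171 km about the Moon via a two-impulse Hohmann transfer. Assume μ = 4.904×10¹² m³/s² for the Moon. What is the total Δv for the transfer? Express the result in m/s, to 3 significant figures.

r₁ = 1777 km = 1.777×10⁶ m.
r₂ = 9171 km = 9.171×10⁶ m.
Transfer ellipse a_t = (r₁ + r₂)/2 = 5.474×10⁶ m.
At r₁: circular v_c1 = √(μ/r₁) = 1661 m/s; transfer-perilune v_p = √[μ(2/r₁ − 1/a_t)] = 2150 m/s.
Δv₁ = v_p − v_c1 = 489.0 m/s.
At r₂: circular v_c2 = √(μ/r₂) = 731.3 m/s; transfer-apolune v_a = √[μ(2/r₂ − 1/a_t)] = 416.6 m/s.
Δv₂ = v_c2 − v_a = 314.6 m/s.
Total Δv = Δv₁ + Δv₂ = 803.6 m/s.

Δv_total ≈ 804 m/s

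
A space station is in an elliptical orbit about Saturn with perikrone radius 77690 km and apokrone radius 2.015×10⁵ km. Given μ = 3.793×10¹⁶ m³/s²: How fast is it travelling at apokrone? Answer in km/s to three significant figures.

v ≈ 10.2 km/s

Semi-major axis a = (r_p + r_a)/2 = 1.3960×10⁵ km = 1.396×10⁸ m.
Vis-viva: v² = μ(2/r − 1/a) = 3.793×10¹⁶ × (9.926×10⁻⁹ − 7.164×10⁻⁹) = 1.048×10⁸ m²/s².
v = 10240 m/s = 10.24 km/s.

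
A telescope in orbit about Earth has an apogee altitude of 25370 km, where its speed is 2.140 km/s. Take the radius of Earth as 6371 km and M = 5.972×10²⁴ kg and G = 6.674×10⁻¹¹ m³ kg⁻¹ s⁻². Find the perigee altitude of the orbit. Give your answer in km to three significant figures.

perigee altitude ≈ 708 km

μ = GM = 6.674×10⁻¹¹ × 5.972×10²⁴ = 3.986×10¹⁴ m³/s².
r_a = 6371 + 25370 = 31741 km = 3.174×10⁷ m.
Specific energy ε = v²/2 − μ/r = -1.027×10⁷ J/kg, so a = −μ/(2ε) = 1.941×10⁷ m.
The apsides satisfy r_p + r_a = 2a, so the perigee radius is 2a − r_a = 7.079×10⁶ m = 7078.9 km.
Perigee altitude = 7078.9 − 6371 = 707.92 km.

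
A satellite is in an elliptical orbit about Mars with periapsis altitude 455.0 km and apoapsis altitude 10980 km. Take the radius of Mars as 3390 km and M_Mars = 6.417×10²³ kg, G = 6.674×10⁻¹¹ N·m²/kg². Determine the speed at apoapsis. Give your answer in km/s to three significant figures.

v ≈ 1.12 km/s

μ = GM = 6.674×10⁻¹¹ × 6.417×10²³ = 4.283×10¹³ m³/s².
r_p = 3390 + 455.0 = 3845.0 km = 3.8450×10⁶ m.
r_a = 3390 + 10980 = 14370 km = 1.4370×10⁷ m.
Semi-major axis a = (r_p + r_a)/2 = 9107.5 km = 9.108×10⁶ m.
Vis-viva: v² = μ(2/r − 1/a) = 4.283×10¹³ × (1.392×10⁻⁷ − 1.098×10⁻⁷) = 1.258×10⁶ m²/s².
v = 1122 m/s = 1.122 km/s.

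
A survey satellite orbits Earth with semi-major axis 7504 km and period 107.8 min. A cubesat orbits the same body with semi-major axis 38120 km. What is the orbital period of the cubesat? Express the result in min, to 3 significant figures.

T₂ ≈ 1230 min

Kepler's third law: T² ∝ a³, so T₂ = T₁ (a₂/a₁)^(3/2).
a₂/a₁ = 5.080, (a₂/a₁)^(3/2) = 11.45.
T₂ = 107.8 × 11.45 = 1234 min.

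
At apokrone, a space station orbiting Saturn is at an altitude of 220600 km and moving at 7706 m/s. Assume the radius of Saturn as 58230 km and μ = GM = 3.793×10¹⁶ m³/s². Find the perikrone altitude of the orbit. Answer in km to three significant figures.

perikrone altitude ≈ 19600 km

r_a = 58230 + 220600 = 2.7883×10⁵ km = 2.788×10⁸ m.
Specific energy ε = v²/2 − μ/r = -1.063×10⁸ J/kg, so a = −μ/(2ε) = 1.783×10⁸ m.
The apsides satisfy r_p + r_a = 2a, so the perikrone radius is 2a − r_a = 7.785×10⁷ m = 77851 km.
Perikrone altitude = 77851 − 58230 = 19621 km.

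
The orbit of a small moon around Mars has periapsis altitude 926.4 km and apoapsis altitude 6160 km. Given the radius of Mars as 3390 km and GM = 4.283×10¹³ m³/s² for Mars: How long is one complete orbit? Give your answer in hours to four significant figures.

T ≈ 4.869 hours

r_p = 3390 + 926.4 = 4316.4 km = 4.3164×10⁶ m.
r_a = 3390 + 6160 = 9550.0 km = 9.5500×10⁶ m.
Semi-major axis a = (r_p + r_a)/2 = (4316.4 + 9550.0)/2 = 6933.2 km = 6.933×10⁶ m.
By Kepler's third law T = 2π√(a³/μ) = 2π × 2.790×10³ = 1.753×10⁴ s.
= 4.869 hours.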